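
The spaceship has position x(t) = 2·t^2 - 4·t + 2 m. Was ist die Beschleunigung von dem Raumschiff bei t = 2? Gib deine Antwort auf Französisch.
Nous devons dériver notre équation de la position x(t) = 2·t^2 - 4·t + 2 2 fois. En prenant d/dt de x(t), nous trouvons v(t) = 4·t - 4. En prenant d/dt de v(t), nous trouvons a(t) = 4. En utilisant a(t) = 4 et en substituant t = 2, nous trouvons a = 4.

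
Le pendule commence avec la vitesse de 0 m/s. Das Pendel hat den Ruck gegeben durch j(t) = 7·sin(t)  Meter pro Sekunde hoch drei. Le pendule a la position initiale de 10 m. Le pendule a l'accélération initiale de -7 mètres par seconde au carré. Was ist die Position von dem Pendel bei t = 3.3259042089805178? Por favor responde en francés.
Nous devons trouver la primitive de notre équation du jerk j(t) = 7·sin(t) 3 fois. La primitive du jerk, avec a(0) = -7, donne l'accélération: a(t) = -7·cos(t). En intégrant l'accélération et en utilisant la condition initiale v(0) = 0, nous obtenons v(t) = -7·sin(t). En intégrant la vitesse et en utilisant la condition initiale x(0) = 10, nous obtenons x(t) = 7·cos(t) + 3. En utilisant x(t) = 7·cos(t) + 3 et en substituant t = 3.3259042089805178, nous trouvons x = -3.88143858279768.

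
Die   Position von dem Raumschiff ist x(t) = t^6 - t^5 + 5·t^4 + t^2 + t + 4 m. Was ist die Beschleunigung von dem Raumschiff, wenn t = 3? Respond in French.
Nous devons dériver notre équation de la position x(t) = t^6 - t^5 + 5·t^4 + t^2 + t + 4 2 fois. En dérivant la position, nous obtenons la vitesse: v(t) = 6·t^5 - 5·t^4 + 20·t^3 + 2·t + 1. La dérivée de la vitesse donne l'accélération: a(t) = 30·t^4 - 20·t^3 + 60·t^2 + 2. Nous avons l'accélération a(t) = 30·t^4 - 20·t^3 + 60·t^2 + 2. En substituant t = 3: a(3) = 2432.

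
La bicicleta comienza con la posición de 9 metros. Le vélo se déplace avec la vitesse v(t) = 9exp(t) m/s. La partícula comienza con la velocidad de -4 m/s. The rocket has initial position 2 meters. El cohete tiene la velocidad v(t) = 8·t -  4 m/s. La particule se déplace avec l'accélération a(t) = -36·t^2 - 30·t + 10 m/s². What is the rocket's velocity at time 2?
Using v(t) = 8·t - 4 and substituting t = 2, we find v = 12.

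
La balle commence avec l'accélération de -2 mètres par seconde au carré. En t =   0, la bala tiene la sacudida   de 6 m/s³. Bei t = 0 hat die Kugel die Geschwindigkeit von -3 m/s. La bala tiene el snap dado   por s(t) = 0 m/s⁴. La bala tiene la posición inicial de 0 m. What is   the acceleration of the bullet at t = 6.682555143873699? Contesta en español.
Necesitamos integrar nuestra ecuación del snap s(t) = 0 2 veces. Integrando el snap y usando la condición inicial j(0) = 6, obtenemos j(t) = 6. Integrando la sacudida y usando la condición inicial a(0) = -2, obtenemos a(t) = 6·t - 2. Tenemos la aceleración a(t) = 6·t - 2. Sustituyendo t = 6.682555143873699: a(6.682555143873699) = 38.0953308632422.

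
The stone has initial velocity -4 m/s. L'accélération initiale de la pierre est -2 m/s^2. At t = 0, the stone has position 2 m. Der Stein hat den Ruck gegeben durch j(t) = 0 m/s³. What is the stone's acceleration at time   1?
Starting from jerk j(t) = 0, we take 1 integral. Finding the integral of j(t) and using a(0) = -2: a(t) = -2. We have acceleration a(t) = -2. Substituting t = 1: a(1) = -2.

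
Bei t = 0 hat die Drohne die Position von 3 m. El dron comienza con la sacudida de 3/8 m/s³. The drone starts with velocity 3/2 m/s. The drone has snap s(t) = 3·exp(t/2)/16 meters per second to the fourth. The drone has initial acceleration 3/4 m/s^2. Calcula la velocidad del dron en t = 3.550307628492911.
Necesitamos integrar nuestra ecuación del snap s(t) = 3·exp(t/2)/16 3 veces. La antiderivada del snap, con j(0) = 3/8, da la sacudida: j(t) = 3·exp(t/2)/8. Tomando ∫j(t)dt y aplicando a(0) = 3/4, encontramos a(t) = 3·exp(t/2)/4. La integral de la aceleración es la velocidad. Usando v(0) = 3/2, obtenemos v(t) = 3·exp(t/2)/2. Usando v(t) = 3·exp(t/2)/2 y sustituyendo t = 3.550307628492911, encontramos v = 8.85178313012446.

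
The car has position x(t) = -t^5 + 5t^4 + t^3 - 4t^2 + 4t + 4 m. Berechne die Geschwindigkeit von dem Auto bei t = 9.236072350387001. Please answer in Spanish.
Partiendo de la posición x(t) = -t^5 + 5·t^4 + t^3 - 4·t^2 + 4·t + 4, tomamos 1 derivada. Tomando d/dt de x(t), encontramos v(t) = -5·t^4 + 20·t^3 + 3·t^2 - 8·t + 4. De la ecuación de la velocidad v(t) = -5·t^4 + 20·t^3 + 3·t^2 - 8·t + 4, sustituimos t = 9.236072350387001 para obtener v = -20441.0472644313.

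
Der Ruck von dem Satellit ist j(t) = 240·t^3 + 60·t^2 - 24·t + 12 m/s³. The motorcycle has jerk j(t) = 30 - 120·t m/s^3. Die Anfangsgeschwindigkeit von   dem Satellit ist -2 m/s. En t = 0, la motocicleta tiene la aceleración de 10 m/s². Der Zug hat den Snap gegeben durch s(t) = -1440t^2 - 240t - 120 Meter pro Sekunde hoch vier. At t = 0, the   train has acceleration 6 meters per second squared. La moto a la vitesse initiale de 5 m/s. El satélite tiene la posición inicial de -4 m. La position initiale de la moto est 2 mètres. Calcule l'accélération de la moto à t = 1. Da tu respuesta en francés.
Nous devons trouver l'intégrale de notre équation du jerk j(t) = 30 - 120·t 1 fois. En intégrant le jerk et en utilisant la condition initiale a(0) = 10, nous obtenons a(t) = -60·t^2 + 30·t + 10. En utilisant a(t) = -60·t^2 + 30·t + 10 et en substituant t = 1, nous trouvons a = -20.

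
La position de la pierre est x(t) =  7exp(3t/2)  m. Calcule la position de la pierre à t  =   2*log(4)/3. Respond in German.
Aus der Gleichung für die Position x(t) = 7·exp(3·t/2), setzen wir t = 2*log(4)/3 ein und erhalten x = 28.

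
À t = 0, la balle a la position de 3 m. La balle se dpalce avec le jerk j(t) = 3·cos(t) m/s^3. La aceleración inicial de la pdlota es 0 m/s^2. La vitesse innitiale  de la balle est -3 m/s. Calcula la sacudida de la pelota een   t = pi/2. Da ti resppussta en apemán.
Mit j(t) = 3·cos(t) und Einsetzen von t = pi/2, finden wir j = 0.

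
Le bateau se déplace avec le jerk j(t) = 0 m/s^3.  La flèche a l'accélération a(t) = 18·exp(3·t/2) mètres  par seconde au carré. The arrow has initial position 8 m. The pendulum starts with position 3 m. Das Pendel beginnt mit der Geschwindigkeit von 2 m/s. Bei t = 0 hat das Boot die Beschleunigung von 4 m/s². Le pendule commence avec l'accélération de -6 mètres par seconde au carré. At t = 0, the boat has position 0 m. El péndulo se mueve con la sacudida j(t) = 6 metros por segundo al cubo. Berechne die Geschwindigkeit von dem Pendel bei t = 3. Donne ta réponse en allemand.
Um dies zu lösen, müssen wir 2 Integrale unserer Gleichung für den Ruck j(t) = 6 finden. Das Integral von dem Ruck ist die Beschleunigung. Mit a(0) = -6 erhalten wir a(t) = 6·t - 6. Durch Integration von der Beschleunigung und Verwendung der Anfangsbedingung v(0) = 2, erhalten wir v(t) = 3·t^2 - 6·t + 2. Wir haben die Geschwindigkeit v(t) = 3·t^2 - 6·t + 2. Durch Einsetzen von t = 3: v(3) = 11.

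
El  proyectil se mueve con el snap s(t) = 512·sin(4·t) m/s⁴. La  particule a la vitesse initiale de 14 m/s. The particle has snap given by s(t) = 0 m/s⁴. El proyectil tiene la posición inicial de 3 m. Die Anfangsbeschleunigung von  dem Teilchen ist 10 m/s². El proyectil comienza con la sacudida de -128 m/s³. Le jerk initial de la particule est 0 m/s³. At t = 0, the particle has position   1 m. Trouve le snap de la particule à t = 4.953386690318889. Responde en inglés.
Using s(t) = 0 and substituting t = 4.953386690318889, we find s = 0.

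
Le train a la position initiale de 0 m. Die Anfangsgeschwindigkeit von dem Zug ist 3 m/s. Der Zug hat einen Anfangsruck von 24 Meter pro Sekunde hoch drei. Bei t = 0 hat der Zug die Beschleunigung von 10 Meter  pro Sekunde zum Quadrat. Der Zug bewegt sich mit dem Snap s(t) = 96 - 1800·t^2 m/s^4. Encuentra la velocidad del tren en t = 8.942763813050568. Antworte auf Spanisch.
Necesitamos integrar nuestra ecuación del snap s(t) = 96 - 1800·t^2 3 veces. La antiderivada del snap, con j(0) = 24, da la sacudida: j(t) = -600·t^3 + 96·t + 24. La antiderivada de la sacudida, con a(0) = 10, da la aceleración: a(t) = -150·t^4 + 48·t^2 + 24·t + 10. La antiderivada de la aceleración, con v(0) = 3, da la velocidad: v(t) = -30·t^5 + 16·t^3 + 12·t^2 + 10·t + 3. Tenemos la velocidad v(t) = -30·t^5 + 16·t^3 + 12·t^2 + 10·t + 3. Sustituyendo t = 8.942763813050568: v(8.942763813050568) = -1703357.93992355.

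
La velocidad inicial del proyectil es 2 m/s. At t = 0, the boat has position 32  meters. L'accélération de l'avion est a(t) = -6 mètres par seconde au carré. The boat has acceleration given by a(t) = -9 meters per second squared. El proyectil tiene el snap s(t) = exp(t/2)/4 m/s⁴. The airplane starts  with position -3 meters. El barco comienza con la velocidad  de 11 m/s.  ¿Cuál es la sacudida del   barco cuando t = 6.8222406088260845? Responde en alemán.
Wir müssen unsere Gleichung für die Beschleunigung a(t) = -9 1-mal ableiten. Durch Ableiten von der Beschleunigung erhalten wir den Ruck: j(t) = 0. Aus der Gleichung für den Ruck j(t) = 0, setzen wir t = 6.8222406088260845 ein und erhalten j = 0.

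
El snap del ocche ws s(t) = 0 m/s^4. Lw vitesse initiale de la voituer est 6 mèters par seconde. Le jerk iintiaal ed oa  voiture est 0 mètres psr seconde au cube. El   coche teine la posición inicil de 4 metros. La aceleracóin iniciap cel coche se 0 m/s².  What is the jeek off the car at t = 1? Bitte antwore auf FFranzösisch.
Nous devons trouver l'intégrale de notre équation du snap s(t) = 0 1 fois. La primitive du snap est le jerk. En utilisant j(0) = 0, nous obtenons j(t) = 0. Nous avons le jerk j(t) = 0. En substituant t = 1: j(1) = 0.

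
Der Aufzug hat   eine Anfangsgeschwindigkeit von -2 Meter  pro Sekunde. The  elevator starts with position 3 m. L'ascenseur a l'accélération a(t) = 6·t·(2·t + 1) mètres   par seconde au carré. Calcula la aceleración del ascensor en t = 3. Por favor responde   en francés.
Nous avons l'accélération a(t) = 6·t·(2·t + 1). En substituant t = 3: a(3) = 126.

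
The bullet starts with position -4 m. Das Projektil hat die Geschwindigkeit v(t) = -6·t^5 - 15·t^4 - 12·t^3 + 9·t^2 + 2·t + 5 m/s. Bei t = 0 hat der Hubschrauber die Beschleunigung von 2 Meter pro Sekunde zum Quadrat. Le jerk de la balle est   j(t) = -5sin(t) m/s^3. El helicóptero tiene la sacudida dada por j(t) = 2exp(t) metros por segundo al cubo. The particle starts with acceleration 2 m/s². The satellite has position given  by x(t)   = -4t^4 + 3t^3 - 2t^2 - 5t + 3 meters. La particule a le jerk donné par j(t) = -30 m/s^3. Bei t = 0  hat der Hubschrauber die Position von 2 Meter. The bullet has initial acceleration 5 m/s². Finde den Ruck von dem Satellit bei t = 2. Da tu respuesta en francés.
Nous devons dériver notre équation de la position x(t) = -4·t^4 + 3·t^3 - 2·t^2 - 5·t + 3 3 fois. La dérivée de la position donne la vitesse: v(t) = -16·t^3 + 9·t^2 - 4·t - 5. En prenant d/dt de v(t), nous trouvons a(t) = -48·t^2 + 18·t - 4. En prenant d/dt de a(t), nous trouvons j(t) = 18 - 96·t. En utilisant j(t) = 18 - 96·t et en substituant t = 2, nous trouvons j = -174.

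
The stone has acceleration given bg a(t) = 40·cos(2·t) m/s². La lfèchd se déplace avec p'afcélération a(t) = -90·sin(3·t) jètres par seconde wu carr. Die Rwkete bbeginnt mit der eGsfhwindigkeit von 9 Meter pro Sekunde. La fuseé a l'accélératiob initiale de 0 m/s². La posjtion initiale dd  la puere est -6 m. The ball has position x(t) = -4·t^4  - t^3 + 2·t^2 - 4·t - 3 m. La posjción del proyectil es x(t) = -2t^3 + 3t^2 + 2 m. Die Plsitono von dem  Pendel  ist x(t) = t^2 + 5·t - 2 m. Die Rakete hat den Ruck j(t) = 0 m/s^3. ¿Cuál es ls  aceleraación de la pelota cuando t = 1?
Partiendo de la posición x(t) = -4·t^4 - t^3 + 2·t^2 - 4·t - 3, tomamos 2 derivadas. Tomando d/dt de x(t), encontramos v(t) = -16·t^3 - 3·t^2 + 4·t - 4. Derivando la velocidad, obtenemos la aceleración: a(t) = -48·t^2 - 6·t + 4. Usando a(t) = -48·t^2 - 6·t + 4 y sustituyendo t = 1, encontramos a = -50.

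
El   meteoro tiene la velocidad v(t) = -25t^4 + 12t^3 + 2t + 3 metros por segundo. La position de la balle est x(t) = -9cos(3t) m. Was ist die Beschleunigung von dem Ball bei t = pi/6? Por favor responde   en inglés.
We must differentiate our position equation x(t) = -9·cos(3·t) 2 times. Differentiating position, we get velocity: v(t) = 27·sin(3·t). Taking d/dt of v(t), we find a(t) = 81·cos(3·t). Using a(t) = 81·cos(3·t) and substituting t = pi/6, we find a = 0.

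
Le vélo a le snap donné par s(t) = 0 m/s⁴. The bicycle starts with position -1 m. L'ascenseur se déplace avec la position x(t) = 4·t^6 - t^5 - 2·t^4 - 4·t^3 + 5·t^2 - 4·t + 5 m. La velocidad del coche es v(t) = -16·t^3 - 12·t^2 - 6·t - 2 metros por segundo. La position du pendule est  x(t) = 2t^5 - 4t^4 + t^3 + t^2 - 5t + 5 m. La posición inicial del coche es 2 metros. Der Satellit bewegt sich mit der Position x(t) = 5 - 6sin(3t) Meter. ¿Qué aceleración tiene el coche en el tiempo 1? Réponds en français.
En partant de la vitesse v(t) = -16·t^3 - 12·t^2 - 6·t - 2, nous prenons 1 dérivée. En prenant d/dt de v(t), nous trouvons a(t) = -48·t^2 - 24·t - 6. De l'équation de l'accélération a(t) = -48·t^2 - 24·t - 6, nous substituons t = 1 pour obtenir a = -78.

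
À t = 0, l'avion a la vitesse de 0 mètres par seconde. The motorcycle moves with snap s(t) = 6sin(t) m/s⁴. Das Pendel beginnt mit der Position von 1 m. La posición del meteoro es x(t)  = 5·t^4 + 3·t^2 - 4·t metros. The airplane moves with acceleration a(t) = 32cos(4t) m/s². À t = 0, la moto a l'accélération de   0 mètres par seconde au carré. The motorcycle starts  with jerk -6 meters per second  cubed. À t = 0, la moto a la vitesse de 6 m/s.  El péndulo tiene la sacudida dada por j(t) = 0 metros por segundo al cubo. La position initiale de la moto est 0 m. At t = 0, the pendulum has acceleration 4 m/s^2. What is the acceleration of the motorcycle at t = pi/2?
We need to integrate our snap equation s(t) = 6·sin(t) 2 times. Integrating snap and using the initial condition j(0) = -6, we get j(t) = -6·cos(t). Integrating jerk and using the initial condition a(0) = 0, we get a(t) = -6·sin(t). From the given acceleration equation a(t) = -6·sin(t), we substitute t = pi/2 to get a = -6.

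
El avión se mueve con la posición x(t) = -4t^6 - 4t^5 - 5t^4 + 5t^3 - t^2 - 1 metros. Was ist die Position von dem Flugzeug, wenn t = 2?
Mit x(t) = -4·t^6 - 4·t^5 - 5·t^4 + 5·t^3 - t^2 - 1 und Einsetzen von t = 2, finden wir x = -429.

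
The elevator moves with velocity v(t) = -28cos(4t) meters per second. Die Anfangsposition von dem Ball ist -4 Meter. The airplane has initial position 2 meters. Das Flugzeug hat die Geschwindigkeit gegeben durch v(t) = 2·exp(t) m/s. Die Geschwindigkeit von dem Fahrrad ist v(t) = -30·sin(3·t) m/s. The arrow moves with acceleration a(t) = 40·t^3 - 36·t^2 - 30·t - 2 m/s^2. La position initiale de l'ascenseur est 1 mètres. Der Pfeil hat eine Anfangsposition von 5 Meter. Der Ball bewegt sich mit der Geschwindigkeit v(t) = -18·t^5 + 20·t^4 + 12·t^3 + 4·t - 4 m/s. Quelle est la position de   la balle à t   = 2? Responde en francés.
Pour résoudre ceci, nous devons prendre 1 intégrale de notre équation de la vitesse v(t) = -18·t^5 + 20·t^4 + 12·t^3 + 4·t - 4. En prenant ∫v(t)dt et en appliquant x(0) = -4, nous trouvons x(t) = -3·t^6 + 4·t^5 + 3·t^4 + 2·t^2 - 4·t - 4. En utilisant x(t) = -3·t^6 + 4·t^5 + 3·t^4 + 2·t^2 - 4·t - 4 et en substituant t = 2, nous trouvons x = -20.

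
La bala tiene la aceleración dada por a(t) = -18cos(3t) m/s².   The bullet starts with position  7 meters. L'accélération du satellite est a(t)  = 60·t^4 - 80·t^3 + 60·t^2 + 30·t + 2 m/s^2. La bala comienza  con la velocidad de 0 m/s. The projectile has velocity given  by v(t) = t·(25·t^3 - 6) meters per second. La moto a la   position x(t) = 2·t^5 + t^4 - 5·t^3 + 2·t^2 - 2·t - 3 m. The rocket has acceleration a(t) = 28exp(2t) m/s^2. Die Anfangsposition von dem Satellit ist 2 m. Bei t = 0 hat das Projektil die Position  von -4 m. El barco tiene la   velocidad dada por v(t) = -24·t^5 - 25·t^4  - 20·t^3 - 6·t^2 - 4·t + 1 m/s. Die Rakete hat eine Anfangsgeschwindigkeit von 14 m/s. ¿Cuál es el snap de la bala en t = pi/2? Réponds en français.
Nous devons dériver notre équation de l'accélération a(t) = -18·cos(3·t) 2 fois. La dérivée de l'accélération donne le jerk: j(t) = 54·sin(3·t). La dérivée du jerk donne le snap: s(t) = 162·cos(3·t). En utilisant s(t) = 162·cos(3·t) et en substituant t = pi/2, nous trouvons s = 0.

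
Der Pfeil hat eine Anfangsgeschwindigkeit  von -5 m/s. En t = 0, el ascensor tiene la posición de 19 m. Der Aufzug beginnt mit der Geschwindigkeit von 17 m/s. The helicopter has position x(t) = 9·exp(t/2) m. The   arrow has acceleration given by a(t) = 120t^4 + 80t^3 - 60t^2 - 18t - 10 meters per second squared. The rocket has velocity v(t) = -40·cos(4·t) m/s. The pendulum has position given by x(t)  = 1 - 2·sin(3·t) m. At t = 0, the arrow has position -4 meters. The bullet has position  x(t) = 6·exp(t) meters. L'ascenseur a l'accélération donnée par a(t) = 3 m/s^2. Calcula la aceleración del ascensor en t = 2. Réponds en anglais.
Using a(t) = 3 and substituting t = 2, we find a = 3.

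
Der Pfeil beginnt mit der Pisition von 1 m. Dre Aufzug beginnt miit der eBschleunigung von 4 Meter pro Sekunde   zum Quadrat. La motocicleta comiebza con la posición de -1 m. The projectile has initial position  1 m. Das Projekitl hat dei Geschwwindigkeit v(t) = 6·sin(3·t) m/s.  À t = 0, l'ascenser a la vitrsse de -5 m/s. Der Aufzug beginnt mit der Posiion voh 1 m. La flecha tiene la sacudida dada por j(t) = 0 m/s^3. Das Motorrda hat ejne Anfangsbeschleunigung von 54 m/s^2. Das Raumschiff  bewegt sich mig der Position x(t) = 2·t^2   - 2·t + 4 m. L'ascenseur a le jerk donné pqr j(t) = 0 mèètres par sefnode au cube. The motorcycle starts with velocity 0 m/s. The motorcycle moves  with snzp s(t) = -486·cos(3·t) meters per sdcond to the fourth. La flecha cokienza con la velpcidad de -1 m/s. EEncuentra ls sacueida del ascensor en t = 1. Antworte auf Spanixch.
De la ecuación de la sacudida j(t) = 0, sustituimos t = 1 para obtener j = 0.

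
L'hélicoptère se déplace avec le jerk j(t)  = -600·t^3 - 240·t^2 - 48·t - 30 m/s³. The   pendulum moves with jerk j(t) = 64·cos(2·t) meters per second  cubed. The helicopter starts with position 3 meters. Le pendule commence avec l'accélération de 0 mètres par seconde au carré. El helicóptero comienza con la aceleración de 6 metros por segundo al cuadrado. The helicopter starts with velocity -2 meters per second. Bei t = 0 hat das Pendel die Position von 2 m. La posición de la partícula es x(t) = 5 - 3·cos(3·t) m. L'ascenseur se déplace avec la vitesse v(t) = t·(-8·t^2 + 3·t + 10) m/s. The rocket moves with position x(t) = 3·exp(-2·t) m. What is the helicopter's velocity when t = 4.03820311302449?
To find the answer, we compute 2 antiderivatives of j(t) = -600·t^3 - 240·t^2 - 48·t - 30. The integral of jerk is acceleration. Using a(0) = 6, we get a(t) = -150·t^4 - 80·t^3 - 24·t^2 - 30·t + 6. Finding the integral of a(t) and using v(0) = -2: v(t) = -30·t^5 - 20·t^4 - 8·t^3 - 15·t^2 + 6·t - 2. Using v(t) = -30·t^5 - 20·t^4 - 8·t^3 - 15·t^2 + 6·t - 2 and substituting t = 4.03820311302449, we find v = -38282.8980461520.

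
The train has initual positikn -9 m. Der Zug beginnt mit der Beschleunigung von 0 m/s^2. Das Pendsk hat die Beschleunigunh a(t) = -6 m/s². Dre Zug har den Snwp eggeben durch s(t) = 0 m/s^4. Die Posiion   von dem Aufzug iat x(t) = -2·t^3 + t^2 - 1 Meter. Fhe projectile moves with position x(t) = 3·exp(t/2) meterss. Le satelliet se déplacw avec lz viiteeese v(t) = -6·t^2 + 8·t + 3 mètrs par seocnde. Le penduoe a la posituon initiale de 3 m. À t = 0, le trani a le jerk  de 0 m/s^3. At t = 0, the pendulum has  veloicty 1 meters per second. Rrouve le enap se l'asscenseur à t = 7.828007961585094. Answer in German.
Um dies zu lösen, müssen wir 4 Ableitungen unserer Gleichung für die Position x(t) = -2·t^3 + t^2 - 1 nehmen. Mit d/dt von x(t) finden wir v(t) = -6·t^2 + 2·t. Die Ableitung von der Geschwindigkeit ergibt die Beschleunigung: a(t) = 2 - 12·t. Die Ableitung von der Beschleunigung ergibt den Ruck: j(t) = -12. Die Ableitung von dem Ruck ergibt den Snap: s(t) = 0. Aus der Gleichung für den Snap s(t) = 0, setzen wir t = 7.828007961585094 ein und erhalten s = 0.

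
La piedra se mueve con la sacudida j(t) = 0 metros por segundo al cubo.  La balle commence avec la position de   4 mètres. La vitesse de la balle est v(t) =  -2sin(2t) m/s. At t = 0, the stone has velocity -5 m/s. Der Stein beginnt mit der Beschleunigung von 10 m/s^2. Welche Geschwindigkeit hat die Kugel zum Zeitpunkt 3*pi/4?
Wir haben die Geschwindigkeit v(t) = -2·sin(2·t). Durch Einsetzen von t = 3*pi/4: v(3*pi/4) = 2.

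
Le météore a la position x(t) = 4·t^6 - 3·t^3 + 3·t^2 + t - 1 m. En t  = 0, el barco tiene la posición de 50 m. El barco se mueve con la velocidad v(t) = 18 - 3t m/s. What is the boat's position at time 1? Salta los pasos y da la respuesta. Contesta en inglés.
The answer is 133/2.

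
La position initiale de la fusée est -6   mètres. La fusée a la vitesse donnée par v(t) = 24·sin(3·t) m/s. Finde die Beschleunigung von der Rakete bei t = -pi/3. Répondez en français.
Pour résoudre ceci, nous devons prendre 1 dérivée de notre équation de la vitesse v(t) = 24·sin(3·t). En prenant d/dt de v(t), nous trouvons a(t) = 72·cos(3·t). Nous avons l'accélération a(t) = 72·cos(3·t). En substituant t = -pi/3: a(-pi/3) = -72.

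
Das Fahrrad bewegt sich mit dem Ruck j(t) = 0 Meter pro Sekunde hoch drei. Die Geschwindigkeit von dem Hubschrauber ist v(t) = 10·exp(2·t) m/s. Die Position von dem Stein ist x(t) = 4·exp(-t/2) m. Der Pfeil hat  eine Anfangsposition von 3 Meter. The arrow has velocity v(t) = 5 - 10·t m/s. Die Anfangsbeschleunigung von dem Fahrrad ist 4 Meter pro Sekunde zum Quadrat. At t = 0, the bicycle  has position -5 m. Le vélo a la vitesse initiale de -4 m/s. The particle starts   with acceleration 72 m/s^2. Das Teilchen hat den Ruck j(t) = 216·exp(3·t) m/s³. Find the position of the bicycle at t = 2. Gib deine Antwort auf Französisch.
Pour résoudre ceci, nous devons prendre 3 intégrales de notre équation du jerk j(t) = 0. La primitive du jerk, avec a(0) = 4, donne l'accélération: a(t) = 4. En intégrant l'accélération et en utilisant la condition initiale v(0) = -4, nous obtenons v(t) = 4·t - 4. En prenant ∫v(t)dt et en appliquant x(0) = -5, nous trouvons x(t) = 2·t^2 - 4·t - 5. Nous avons la position x(t) = 2·t^2 - 4·t - 5. En substituant t = 2: x(2) = -5.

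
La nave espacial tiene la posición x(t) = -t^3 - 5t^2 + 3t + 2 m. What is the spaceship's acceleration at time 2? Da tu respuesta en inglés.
Starting from position x(t) = -t^3 - 5·t^2 + 3·t + 2, we take 2 derivatives. The derivative of position gives velocity: v(t) = -3·t^2 - 10·t + 3. Differentiating velocity, we get acceleration: a(t) = -6·t - 10. From the given acceleration equation a(t) = -6·t - 10, we substitute t = 2 to get a = -22.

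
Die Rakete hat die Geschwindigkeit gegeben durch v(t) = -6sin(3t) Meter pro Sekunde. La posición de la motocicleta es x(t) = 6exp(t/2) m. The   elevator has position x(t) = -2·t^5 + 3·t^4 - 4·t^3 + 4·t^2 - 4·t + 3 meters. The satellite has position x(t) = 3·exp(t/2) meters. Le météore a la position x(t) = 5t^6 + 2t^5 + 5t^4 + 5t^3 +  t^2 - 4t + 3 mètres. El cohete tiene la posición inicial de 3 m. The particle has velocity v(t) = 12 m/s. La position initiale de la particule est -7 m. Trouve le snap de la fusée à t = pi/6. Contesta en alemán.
Ausgehend von der Geschwindigkeit v(t) = -6·sin(3·t), nehmen wir 3 Ableitungen. Mit d/dt von v(t) finden wir a(t) = -18·cos(3·t). Mit d/dt von a(t) finden wir j(t) = 54·sin(3·t). Mit d/dt von j(t) finden wir s(t) = 162·cos(3·t). Aus der Gleichung für den Snap s(t) = 162·cos(3·t), setzen wir t = pi/6 ein und erhalten s = 0.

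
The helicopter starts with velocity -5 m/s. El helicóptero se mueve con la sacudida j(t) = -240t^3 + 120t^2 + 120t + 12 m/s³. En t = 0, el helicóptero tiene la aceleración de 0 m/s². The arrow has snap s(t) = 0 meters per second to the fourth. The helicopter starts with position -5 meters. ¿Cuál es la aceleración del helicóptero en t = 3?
Para resolver esto, necesitamos tomar 1 antiderivada de nuestra ecuación de la sacudida j(t) = -240·t^3 + 120·t^2 + 120·t + 12. La antiderivada de la sacudida, con a(0) = 0, da la aceleración: a(t) = 4·t·(-15·t^3 + 10·t^2 + 15·t + 3). Tenemos la aceleración a(t) = 4·t·(-15·t^3 + 10·t^2 + 15·t + 3). Sustituyendo t = 3: a(3) = -3204.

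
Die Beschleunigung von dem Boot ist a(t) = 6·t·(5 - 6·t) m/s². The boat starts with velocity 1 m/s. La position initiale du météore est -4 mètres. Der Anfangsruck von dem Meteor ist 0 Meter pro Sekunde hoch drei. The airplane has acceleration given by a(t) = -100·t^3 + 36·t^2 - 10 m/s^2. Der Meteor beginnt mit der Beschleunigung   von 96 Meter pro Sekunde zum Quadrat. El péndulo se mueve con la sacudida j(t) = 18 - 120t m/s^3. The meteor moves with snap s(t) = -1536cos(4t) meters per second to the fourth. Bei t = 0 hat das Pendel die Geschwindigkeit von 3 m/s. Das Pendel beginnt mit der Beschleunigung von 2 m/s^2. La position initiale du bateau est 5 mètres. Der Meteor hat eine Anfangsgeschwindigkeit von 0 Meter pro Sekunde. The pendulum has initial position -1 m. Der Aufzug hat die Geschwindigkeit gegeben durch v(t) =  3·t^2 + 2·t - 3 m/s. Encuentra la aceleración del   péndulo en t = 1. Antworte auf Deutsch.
Um dies zu lösen, müssen wir 1 Integral unserer Gleichung für den Ruck j(t) = 18 - 120·t finden. Die Stammfunktion von dem Ruck ist die Beschleunigung. Mit a(0) = 2 erhalten wir a(t) = -60·t^2 + 18·t + 2. Wir haben die Beschleunigung a(t) = -60·t^2 + 18·t + 2. Durch Einsetzen von t = 1: a(1) = -40.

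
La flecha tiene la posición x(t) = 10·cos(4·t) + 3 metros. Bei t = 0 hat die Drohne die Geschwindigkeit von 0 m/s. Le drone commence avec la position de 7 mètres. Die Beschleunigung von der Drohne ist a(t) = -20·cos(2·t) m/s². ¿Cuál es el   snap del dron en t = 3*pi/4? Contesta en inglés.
Starting from acceleration a(t) = -20·cos(2·t), we take 2 derivatives. The derivative of acceleration gives jerk: j(t) = 40·sin(2·t). Taking d/dt of j(t), we find s(t) = 80·cos(2·t). Using s(t) = 80·cos(2·t) and substituting t = 3*pi/4, we find s = 0.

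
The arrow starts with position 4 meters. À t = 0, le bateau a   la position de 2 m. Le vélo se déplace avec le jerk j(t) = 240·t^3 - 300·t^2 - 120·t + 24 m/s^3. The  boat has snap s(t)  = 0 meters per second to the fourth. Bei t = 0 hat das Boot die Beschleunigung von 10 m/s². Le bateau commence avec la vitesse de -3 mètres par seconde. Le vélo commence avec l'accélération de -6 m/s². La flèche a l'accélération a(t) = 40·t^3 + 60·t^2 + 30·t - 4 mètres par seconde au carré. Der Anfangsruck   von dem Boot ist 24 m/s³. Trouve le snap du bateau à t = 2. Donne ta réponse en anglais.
Using s(t) = 0 and substituting t = 2, we find s = 0.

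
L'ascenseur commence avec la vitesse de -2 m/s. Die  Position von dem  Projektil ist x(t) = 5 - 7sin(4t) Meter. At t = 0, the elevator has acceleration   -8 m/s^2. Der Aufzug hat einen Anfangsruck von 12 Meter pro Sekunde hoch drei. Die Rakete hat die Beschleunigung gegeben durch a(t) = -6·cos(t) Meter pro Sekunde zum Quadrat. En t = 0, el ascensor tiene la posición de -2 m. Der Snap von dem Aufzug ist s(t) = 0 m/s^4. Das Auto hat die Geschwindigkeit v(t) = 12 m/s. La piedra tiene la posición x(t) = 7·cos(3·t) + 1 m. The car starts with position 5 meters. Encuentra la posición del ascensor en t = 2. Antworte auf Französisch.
Pour résoudre ceci, nous devons prendre 4 primitives de notre équation du snap s(t) = 0. En prenant ∫s(t)dt et en appliquant j(0) = 12, nous trouvons j(t) = 12. La primitive du jerk, avec a(0) = -8, donne l'accélération: a(t) = 12·t - 8. En prenant ∫a(t)dt et en appliquant v(0) = -2, nous trouvons v(t) = 6·t^2 - 8·t - 2. En intégrant la vitesse et en utilisant la condition initiale x(0) = -2, nous obtenons x(t) = 2·t^3 - 4·t^2 - 2·t - 2. En utilisant x(t) = 2·t^3 - 4·t^2 - 2·t - 2 et en substituant t = 2, nous trouvons x = -6.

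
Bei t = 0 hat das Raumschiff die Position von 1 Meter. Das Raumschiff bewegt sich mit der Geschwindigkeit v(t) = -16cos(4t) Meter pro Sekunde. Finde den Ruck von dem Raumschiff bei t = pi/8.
Wir müssen unsere Gleichung für die Geschwindigkeit v(t) = -16·cos(4·t) 2-mal ableiten. Durch Ableiten von der Geschwindigkeit erhalten wir die Beschleunigung: a(t) = 64·sin(4·t). Die Ableitung von der Beschleunigung ergibt den Ruck: j(t) = 256·cos(4·t). Wir haben den Ruck j(t) = 256·cos(4·t). Durch Einsetzen von t = pi/8: j(pi/8) = 0.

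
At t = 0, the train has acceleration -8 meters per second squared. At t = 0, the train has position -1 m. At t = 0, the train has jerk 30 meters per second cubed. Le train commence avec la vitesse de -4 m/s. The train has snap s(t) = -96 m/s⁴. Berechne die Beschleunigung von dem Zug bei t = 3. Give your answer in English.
We need to integrate our snap equation s(t) = -96 2 times. Finding the antiderivative of s(t) and using j(0) = 30: j(t) = 30 - 96·t. Taking ∫j(t)dt and applying a(0) = -8, we find a(t) = -48·t^2 + 30·t - 8. From the given acceleration equation a(t) = -48·t^2 + 30·t - 8, we substitute t = 3 to get a = -350.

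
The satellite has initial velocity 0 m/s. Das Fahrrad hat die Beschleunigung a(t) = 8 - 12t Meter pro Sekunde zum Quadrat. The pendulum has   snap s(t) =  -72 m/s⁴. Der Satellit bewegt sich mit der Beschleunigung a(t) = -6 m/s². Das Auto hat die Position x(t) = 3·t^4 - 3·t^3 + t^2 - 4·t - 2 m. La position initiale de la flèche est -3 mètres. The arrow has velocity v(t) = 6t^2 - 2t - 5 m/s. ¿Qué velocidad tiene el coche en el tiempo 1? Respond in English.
To solve this, we need to take 1 derivative of our position equation x(t) = 3·t^4 - 3·t^3 + t^2 - 4·t - 2. The derivative of position gives velocity: v(t) = 12·t^3 - 9·t^2 + 2·t - 4. From the given velocity equation v(t) = 12·t^3 - 9·t^2 + 2·t - 4, we substitute t = 1 to get v = 1.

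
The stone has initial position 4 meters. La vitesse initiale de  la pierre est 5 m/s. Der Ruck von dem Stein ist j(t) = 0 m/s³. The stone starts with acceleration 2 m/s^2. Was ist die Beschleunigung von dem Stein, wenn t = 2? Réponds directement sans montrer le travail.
Die Antwort ist 2.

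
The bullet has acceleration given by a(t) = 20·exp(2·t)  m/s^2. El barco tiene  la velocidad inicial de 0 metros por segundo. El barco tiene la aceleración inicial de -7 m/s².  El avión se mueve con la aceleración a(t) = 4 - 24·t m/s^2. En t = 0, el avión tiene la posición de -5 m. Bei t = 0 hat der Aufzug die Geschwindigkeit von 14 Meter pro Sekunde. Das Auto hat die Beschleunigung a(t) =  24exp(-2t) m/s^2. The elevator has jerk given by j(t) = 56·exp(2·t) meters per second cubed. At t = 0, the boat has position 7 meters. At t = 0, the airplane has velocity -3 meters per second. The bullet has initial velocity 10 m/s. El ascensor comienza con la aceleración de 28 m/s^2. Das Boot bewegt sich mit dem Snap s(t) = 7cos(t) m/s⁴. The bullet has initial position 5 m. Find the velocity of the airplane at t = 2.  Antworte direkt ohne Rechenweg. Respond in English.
At t = 2, v = -43.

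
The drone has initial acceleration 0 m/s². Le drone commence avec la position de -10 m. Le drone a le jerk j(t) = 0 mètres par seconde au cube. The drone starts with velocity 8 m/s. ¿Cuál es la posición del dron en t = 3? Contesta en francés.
Nous devons trouver la primitive de notre équation du jerk j(t) = 0 3 fois. En prenant ∫j(t)dt et en appliquant a(0) = 0, nous trouvons a(t) = 0. En intégrant l'accélération et en utilisant la condition initiale v(0) = 8, nous obtenons v(t) = 8. L'intégrale de la vitesse, avec x(0) = -10, donne la position: x(t) = 8·t - 10. En utilisant x(t) = 8·t - 10 et en substituant t = 3, nous trouvons x = 14.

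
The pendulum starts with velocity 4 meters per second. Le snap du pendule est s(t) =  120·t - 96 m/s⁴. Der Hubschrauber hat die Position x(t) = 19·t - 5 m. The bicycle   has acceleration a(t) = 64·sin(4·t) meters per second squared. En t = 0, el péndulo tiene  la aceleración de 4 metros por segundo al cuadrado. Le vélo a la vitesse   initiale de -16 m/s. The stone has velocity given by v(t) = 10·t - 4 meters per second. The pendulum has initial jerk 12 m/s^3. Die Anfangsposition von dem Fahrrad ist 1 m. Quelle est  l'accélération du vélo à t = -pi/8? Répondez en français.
De l'équation de l'accélération a(t) = 64·sin(4·t), nous substituons t = -pi/8 pour obtenir a = -64.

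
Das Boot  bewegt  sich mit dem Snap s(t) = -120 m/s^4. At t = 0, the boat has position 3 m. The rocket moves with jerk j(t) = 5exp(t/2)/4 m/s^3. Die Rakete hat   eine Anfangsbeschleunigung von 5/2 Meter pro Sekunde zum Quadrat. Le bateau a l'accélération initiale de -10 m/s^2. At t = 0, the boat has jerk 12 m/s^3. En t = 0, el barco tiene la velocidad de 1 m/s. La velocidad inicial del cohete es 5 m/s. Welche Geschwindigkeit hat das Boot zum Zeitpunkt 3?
Wir müssen die Stammfunktion unserer Gleichung für den Snap s(t) = -120 3-mal finden. Das Integral von dem Snap, mit j(0) = 12, ergibt den Ruck: j(t) = 12 - 120·t. Durch Integration von dem Ruck und Verwendung der Anfangsbedingung a(0) = -10, erhalten wir a(t) = -60·t^2 + 12·t - 10. Die Stammfunktion von der Beschleunigung ist die Geschwindigkeit. Mit v(0) = 1 erhalten wir v(t) = -20·t^3 + 6·t^2 - 10·t + 1. Aus der Gleichung für die Geschwindigkeit v(t) = -20·t^3 + 6·t^2 - 10·t + 1, setzen wir t = 3 ein und erhalten v = -515.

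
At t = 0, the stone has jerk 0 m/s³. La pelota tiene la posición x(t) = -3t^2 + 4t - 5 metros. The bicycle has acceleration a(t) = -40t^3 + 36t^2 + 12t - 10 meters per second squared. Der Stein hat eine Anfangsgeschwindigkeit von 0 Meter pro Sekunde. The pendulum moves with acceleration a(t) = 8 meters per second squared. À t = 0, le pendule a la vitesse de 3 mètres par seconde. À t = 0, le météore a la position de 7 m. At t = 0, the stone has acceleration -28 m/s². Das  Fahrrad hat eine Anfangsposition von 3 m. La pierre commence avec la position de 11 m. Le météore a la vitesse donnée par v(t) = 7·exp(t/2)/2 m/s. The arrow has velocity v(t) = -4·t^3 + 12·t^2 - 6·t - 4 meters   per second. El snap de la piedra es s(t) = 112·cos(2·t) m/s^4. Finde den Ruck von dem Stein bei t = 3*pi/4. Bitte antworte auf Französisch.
En partant du snap s(t) = 112·cos(2·t), nous prenons 1 intégrale. L'intégrale du snap est le jerk. En utilisant j(0) = 0, nous obtenons j(t) = 56·sin(2·t). Nous avons le jerk j(t) = 56·sin(2·t). En substituant t = 3*pi/4: j(3*pi/4) = -56.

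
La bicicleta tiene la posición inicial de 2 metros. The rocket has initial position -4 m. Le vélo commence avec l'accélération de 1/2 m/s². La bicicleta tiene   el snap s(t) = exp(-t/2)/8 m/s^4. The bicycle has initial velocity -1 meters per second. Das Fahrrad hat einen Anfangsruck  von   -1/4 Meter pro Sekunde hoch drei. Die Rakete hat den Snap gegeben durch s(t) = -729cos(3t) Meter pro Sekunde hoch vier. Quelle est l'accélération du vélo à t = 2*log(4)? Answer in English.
We need to integrate our snap equation s(t) = exp(-t/2)/8 2 times. Taking ∫s(t)dt and applying j(0) = -1/4, we find j(t) = -exp(-t/2)/4. Finding the antiderivative of j(t) and using a(0) = 1/2: a(t) = exp(-t/2)/2. From the given acceleration equation a(t) = exp(-t/2)/2, we substitute t = 2*log(4) to get a = 1/8.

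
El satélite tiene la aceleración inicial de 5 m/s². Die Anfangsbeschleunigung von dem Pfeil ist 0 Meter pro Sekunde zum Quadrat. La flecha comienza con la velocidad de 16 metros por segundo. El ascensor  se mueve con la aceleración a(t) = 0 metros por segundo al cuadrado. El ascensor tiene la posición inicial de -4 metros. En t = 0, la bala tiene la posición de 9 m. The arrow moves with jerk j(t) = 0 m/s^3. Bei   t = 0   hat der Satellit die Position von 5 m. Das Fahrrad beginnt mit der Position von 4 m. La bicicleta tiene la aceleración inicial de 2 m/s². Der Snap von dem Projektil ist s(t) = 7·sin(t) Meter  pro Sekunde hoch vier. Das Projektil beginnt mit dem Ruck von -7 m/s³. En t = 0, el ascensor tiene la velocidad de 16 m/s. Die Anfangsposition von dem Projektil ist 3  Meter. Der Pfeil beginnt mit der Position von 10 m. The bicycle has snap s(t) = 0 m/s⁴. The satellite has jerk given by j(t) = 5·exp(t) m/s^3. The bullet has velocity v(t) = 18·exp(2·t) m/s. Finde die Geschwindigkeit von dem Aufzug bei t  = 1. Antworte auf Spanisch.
Necesitamos integrar nuestra ecuación de la aceleración a(t) = 0 1 vez. La integral de la aceleración, con v(0) = 16, da la velocidad: v(t) = 16. Usando v(t) = 16 y sustituyendo t = 1, encontramos v = 16.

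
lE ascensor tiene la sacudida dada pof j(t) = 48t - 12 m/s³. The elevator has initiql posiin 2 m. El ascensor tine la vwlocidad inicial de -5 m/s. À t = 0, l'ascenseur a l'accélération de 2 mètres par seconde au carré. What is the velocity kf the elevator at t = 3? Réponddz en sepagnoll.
Para resolver esto, necesitamos tomar 2 integrales de nuestra ecuación de la sacudida j(t) = 48·t - 12. Tomando ∫j(t)dt y aplicando a(0) = 2, encontramos a(t) = 24·t^2 - 12·t + 2. La antiderivada de la aceleración es la velocidad. Usando v(0) = -5, obtenemos v(t) = 8·t^3 - 6·t^2 + 2·t - 5. De la ecuación de la velocidad v(t) = 8·t^3 - 6·t^2 + 2·t - 5, sustituimos t = 3 para obtener v = 163.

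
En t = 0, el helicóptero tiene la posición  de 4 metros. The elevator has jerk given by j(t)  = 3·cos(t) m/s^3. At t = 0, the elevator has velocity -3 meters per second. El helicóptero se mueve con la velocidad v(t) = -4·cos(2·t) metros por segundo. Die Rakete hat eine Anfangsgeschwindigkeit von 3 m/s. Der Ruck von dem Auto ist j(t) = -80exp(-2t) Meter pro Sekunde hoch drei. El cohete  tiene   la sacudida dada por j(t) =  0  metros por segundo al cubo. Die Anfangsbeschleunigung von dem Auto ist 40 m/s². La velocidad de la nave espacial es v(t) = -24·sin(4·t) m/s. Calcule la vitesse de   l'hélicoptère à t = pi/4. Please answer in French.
Nous avons la vitesse v(t) = -4·cos(2·t). En substituant t = pi/4: v(pi/4) = 0.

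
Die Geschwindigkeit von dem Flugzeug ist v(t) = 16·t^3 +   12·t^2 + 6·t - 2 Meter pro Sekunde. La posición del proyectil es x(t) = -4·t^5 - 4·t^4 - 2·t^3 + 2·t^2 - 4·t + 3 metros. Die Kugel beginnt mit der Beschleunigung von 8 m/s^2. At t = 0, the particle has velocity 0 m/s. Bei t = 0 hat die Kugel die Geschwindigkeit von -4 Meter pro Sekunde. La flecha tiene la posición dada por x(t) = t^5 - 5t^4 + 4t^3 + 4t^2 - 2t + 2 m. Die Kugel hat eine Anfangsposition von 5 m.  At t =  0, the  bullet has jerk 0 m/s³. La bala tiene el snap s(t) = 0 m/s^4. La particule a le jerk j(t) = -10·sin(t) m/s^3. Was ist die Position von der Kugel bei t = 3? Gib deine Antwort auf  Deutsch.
Ausgehend von dem Snap s(t) = 0, nehmen wir 4 Stammfunktionen. Das Integral von dem Snap ist der Ruck. Mit j(0) = 0 erhalten wir j(t) = 0. Die Stammfunktion von dem Ruck, mit a(0) = 8, ergibt die Beschleunigung: a(t) = 8. Durch Integration von der Beschleunigung und Verwendung der Anfangsbedingung v(0) = -4, erhalten wir v(t) = 8·t - 4. Die Stammfunktion von der Geschwindigkeit, mit x(0) = 5, ergibt die Position: x(t) = 4·t^2 - 4·t + 5. Aus der Gleichung für die Position x(t) = 4·t^2 - 4·t + 5, setzen wir t = 3 ein und erhalten x = 29.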